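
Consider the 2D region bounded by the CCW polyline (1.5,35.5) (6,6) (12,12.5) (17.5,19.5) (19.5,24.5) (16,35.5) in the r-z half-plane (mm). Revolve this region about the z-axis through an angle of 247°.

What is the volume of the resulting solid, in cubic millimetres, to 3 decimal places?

Volume = 14682.692 mm³

Profile (r,z), 6 vertices: (1.5,35.5) (6,6) (12,12.5) (17.5,19.5) (19.5,24.5) (16,35.5)
edge 0: (1.5,35.5)→(6,6)  cross = 1.5·6 − 6·35.5 = -204.0000; (r_i+r_j)·cross = 7.5·-204.0000 = -1530.0000
edge 1: (6,6)→(12,12.5)  cross = 6·12.5 − 12·6 = 3.0000; (r_i+r_j)·cross = 18·3.0000 = 54.0000
edge 2: (12,12.5)→(17.5,19.5)  cross = 12·19.5 − 17.5·12.5 = 15.2500; (r_i+r_j)·cross = 29.5·15.2500 = 449.8750
edge 3: (17.5,19.5)→(19.5,24.5)  cross = 17.5·24.5 − 19.5·19.5 = 48.5000; (r_i+r_j)·cross = 37·48.5000 = 1794.5000
edge 4: (19.5,24.5)→(16,35.5)  cross = 19.5·35.5 − 16·24.5 = 300.2500; (r_i+r_j)·cross = 35.5·300.2500 = 10658.8750
edge 5: (16,35.5)→(1.5,35.5)  cross = 16·35.5 − 1.5·35.5 = 514.7500; (r_i+r_j)·cross = 17.5·514.7500 = 9008.1250
Σcross = 677.7500 → A = |Σcross|/2 = 338.8750 mm²
Σ(r_i+r_j)·cross = 20435.3750 → first moment M = |Σ|/6 = 3405.8958
R_c = M/A = 3405.8958/338.8750 = 10.0506 mm
θ = 247° = 4.310963 rad
V = θ·R_c·A = 4.310963·10.0506·338.8750 = 14682.692 mm³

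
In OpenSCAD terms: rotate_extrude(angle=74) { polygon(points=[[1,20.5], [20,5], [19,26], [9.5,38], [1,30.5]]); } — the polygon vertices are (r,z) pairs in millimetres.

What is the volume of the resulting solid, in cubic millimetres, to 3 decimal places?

Profile (r,z), 5 vertices: (1,20.5) (20,5) (19,26) (9.5,38) (1,30.5)
edge 0: (1,20.5)→(20,5)  cross = 1·5 − 20·20.5 = -405.0000; (r_i+r_j)·cross = 21·-405.0000 = -8505.0000
edge 1: (20,5)→(19,26)  cross = 20·26 − 19·5 = 425.0000; (r_i+r_j)·cross = 39·425.0000 = 16575.0000
edge 2: (19,26)→(9.5,38)  cross = 19·38 − 9.5·26 = 475.0000; (r_i+r_j)·cross = 28.5·475.0000 = 13537.5000
edge 3: (9.5,38)→(1,30.5)  cross = 9.5·30.5 − 1·38 = 251.7500; (r_i+r_j)·cross = 10.5·251.7500 = 2643.3750
edge 4: (1,30.5)→(1,20.5)  cross = 1·20.5 − 1·30.5 = -10.0000; (r_i+r_j)·cross = 2·-10.0000 = -20.0000
Σcross = 736.7500 → A = |Σcross|/2 = 368.3750 mm²
Σ(r_i+r_j)·cross = 24230.8750 → first moment M = |Σ|/6 = 4038.4792
R_c = M/A = 4038.4792/368.3750 = 10.9630 mm
θ = 74° = 1.291544 rad
V = θ·R_c·A = 1.291544·10.9630·368.3750 = 5215.872 mm³

Volume = 5215.872 mm³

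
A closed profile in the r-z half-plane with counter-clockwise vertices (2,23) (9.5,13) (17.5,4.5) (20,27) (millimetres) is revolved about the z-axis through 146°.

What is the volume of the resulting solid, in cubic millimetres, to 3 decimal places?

Volume = 6826.470 mm³

Profile (r,z), 4 vertices: (2,23) (9.5,13) (17.5,4.5) (20,27)
edge 0: (2,23)→(9.5,13)  cross = 2·13 − 9.5·23 = -192.5000; (r_i+r_j)·cross = 11.5·-192.5000 = -2213.7500
edge 1: (9.5,13)→(17.5,4.5)  cross = 9.5·4.5 − 17.5·13 = -184.7500; (r_i+r_j)·cross = 27·-184.7500 = -4988.2500
edge 2: (17.5,4.5)→(20,27)  cross = 17.5·27 − 20·4.5 = 382.5000; (r_i+r_j)·cross = 37.5·382.5000 = 14343.7500
edge 3: (20,27)→(2,23)  cross = 20·23 − 2·27 = 406.0000; (r_i+r_j)·cross = 22·406.0000 = 8932.0000
Σcross = 411.2500 → A = |Σcross|/2 = 205.6250 mm²
Σ(r_i+r_j)·cross = 16073.7500 → first moment M = |Σ|/6 = 2678.9583
R_c = M/A = 2678.9583/205.6250 = 13.0284 mm
θ = 146° = 2.548181 rad
V = θ·R_c·A = 2.548181·13.0284·205.6250 = 6826.470 mm³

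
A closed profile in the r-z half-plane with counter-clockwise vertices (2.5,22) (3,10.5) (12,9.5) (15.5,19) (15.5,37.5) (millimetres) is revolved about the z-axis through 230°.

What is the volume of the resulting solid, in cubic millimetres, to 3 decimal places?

Volume = 9285.813 mm³

Profile (r,z), 5 vertices: (2.5,22) (3,10.5) (12,9.5) (15.5,19) (15.5,37.5)
edge 0: (2.5,22)→(3,10.5)  cross = 2.5·10.5 − 3·22 = -39.7500; (r_i+r_j)·cross = 5.5·-39.7500 = -218.6250
edge 1: (3,10.5)→(12,9.5)  cross = 3·9.5 − 12·10.5 = -97.5000; (r_i+r_j)·cross = 15·-97.5000 = -1462.5000
edge 2: (12,9.5)→(15.5,19)  cross = 12·19 − 15.5·9.5 = 80.7500; (r_i+r_j)·cross = 27.5·80.7500 = 2220.6250
edge 3: (15.5,19)→(15.5,37.5)  cross = 15.5·37.5 − 15.5·19 = 286.7500; (r_i+r_j)·cross = 31·286.7500 = 8889.2500
edge 4: (15.5,37.5)→(2.5,22)  cross = 15.5·22 − 2.5·37.5 = 247.2500; (r_i+r_j)·cross = 18·247.2500 = 4450.5000
Σcross = 477.5000 → A = |Σcross|/2 = 238.7500 mm²
Σ(r_i+r_j)·cross = 13879.2500 → first moment M = |Σ|/6 = 2313.2083
R_c = M/A = 2313.2083/238.7500 = 9.6888 mm
θ = 230° = 4.014257 rad
V = θ·R_c·A = 4.014257·9.6888·238.7500 = 9285.813 mm³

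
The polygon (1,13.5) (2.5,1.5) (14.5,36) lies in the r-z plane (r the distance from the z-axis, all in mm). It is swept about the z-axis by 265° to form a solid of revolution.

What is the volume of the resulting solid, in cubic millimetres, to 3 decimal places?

Profile (r,z), 3 vertices: (1,13.5) (2.5,1.5) (14.5,36)
edge 0: (1,13.5)→(2.5,1.5)  cross = 1·1.5 − 2.5·13.5 = -32.2500; (r_i+r_j)·cross = 3.5·-32.2500 = -112.8750
edge 1: (2.5,1.5)→(14.5,36)  cross = 2.5·36 − 14.5·1.5 = 68.2500; (r_i+r_j)·cross = 17·68.2500 = 1160.2500
edge 2: (14.5,36)→(1,13.5)  cross = 14.5·13.5 − 1·36 = 159.7500; (r_i+r_j)·cross = 15.5·159.7500 = 2476.1250
Σcross = 195.7500 → A = |Σcross|/2 = 97.8750 mm²
Σ(r_i+r_j)·cross = 3523.5000 → first moment M = |Σ|/6 = 587.2500
R_c = M/A = 587.2500/97.8750 = 6.0000 mm
θ = 265° = 4.625123 rad
V = θ·R_c·A = 4.625123·6.0000·97.8750 = 2716.103 mm³

Volume = 2716.103 mm³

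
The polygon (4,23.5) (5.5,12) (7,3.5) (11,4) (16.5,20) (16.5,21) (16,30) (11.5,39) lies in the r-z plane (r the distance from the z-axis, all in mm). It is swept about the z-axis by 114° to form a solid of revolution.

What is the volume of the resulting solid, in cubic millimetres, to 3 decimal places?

Volume = 5843.055 mm³

Profile (r,z), 8 vertices: (4,23.5) (5.5,12) (7,3.5) (11,4) (16.5,20) (16.5,21) (16,30) (11.5,39)
edge 0: (4,23.5)→(5.5,12)  cross = 4·12 − 5.5·23.5 = -81.2500; (r_i+r_j)·cross = 9.5·-81.2500 = -771.8750
edge 1: (5.5,12)→(7,3.5)  cross = 5.5·3.5 − 7·12 = -64.7500; (r_i+r_j)·cross = 12.5·-64.7500 = -809.3750
edge 2: (7,3.5)→(11,4)  cross = 7·4 − 11·3.5 = -10.5000; (r_i+r_j)·cross = 18·-10.5000 = -189.0000
edge 3: (11,4)→(16.5,20)  cross = 11·20 − 16.5·4 = 154.0000; (r_i+r_j)·cross = 27.5·154.0000 = 4235.0000
edge 4: (16.5,20)→(16.5,21)  cross = 16.5·21 − 16.5·20 = 16.5000; (r_i+r_j)·cross = 33·16.5000 = 544.5000
edge 5: (16.5,21)→(16,30)  cross = 16.5·30 − 16·21 = 159.0000; (r_i+r_j)·cross = 32.5·159.0000 = 5167.5000
edge 6: (16,30)→(11.5,39)  cross = 16·39 − 11.5·30 = 279.0000; (r_i+r_j)·cross = 27.5·279.0000 = 7672.5000
edge 7: (11.5,39)→(4,23.5)  cross = 11.5·23.5 − 4·39 = 114.2500; (r_i+r_j)·cross = 15.5·114.2500 = 1770.8750
Σcross = 566.2500 → A = |Σcross|/2 = 283.1250 mm²
Σ(r_i+r_j)·cross = 17620.1250 → first moment M = |Σ|/6 = 2936.6875
R_c = M/A = 2936.6875/283.1250 = 10.3724 mm
θ = 114° = 1.989675 rad
V = θ·R_c·A = 1.989675·10.3724·283.1250 = 5843.055 mm³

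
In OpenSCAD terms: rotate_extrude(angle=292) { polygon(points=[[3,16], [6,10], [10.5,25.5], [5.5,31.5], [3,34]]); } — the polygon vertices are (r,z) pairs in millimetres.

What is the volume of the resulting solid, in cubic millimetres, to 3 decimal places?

Profile (r,z), 5 vertices: (3,16) (6,10) (10.5,25.5) (5.5,31.5) (3,34)
edge 0: (3,16)→(6,10)  cross = 3·10 − 6·16 = -66.0000; (r_i+r_j)·cross = 9·-66.0000 = -594.0000
edge 1: (6,10)→(10.5,25.5)  cross = 6·25.5 − 10.5·10 = 48.0000; (r_i+r_j)·cross = 16.5·48.0000 = 792.0000
edge 2: (10.5,25.5)→(5.5,31.5)  cross = 10.5·31.5 − 5.5·25.5 = 190.5000; (r_i+r_j)·cross = 16·190.5000 = 3048.0000
edge 3: (5.5,31.5)→(3,34)  cross = 5.5·34 − 3·31.5 = 92.5000; (r_i+r_j)·cross = 8.5·92.5000 = 786.2500
edge 4: (3,34)→(3,16)  cross = 3·16 − 3·34 = -54.0000; (r_i+r_j)·cross = 6·-54.0000 = -324.0000
Σcross = 211.0000 → A = |Σcross|/2 = 105.5000 mm²
Σ(r_i+r_j)·cross = 3708.2500 → first moment M = |Σ|/6 = 618.0417
R_c = M/A = 618.0417/105.5000 = 5.8582 mm
θ = 292° = 5.096361 rad
V = θ·R_c·A = 5.096361·5.8582·105.5000 = 3149.764 mm³

Volume = 3149.764 mm³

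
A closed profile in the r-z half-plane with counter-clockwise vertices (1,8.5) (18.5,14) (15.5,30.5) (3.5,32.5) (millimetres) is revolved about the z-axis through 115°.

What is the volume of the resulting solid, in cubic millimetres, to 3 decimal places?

Profile (r,z), 4 vertices: (1,8.5) (18.5,14) (15.5,30.5) (3.5,32.5)
edge 0: (1,8.5)→(18.5,14)  cross = 1·14 − 18.5·8.5 = -143.2500; (r_i+r_j)·cross = 19.5·-143.2500 = -2793.3750
edge 1: (18.5,14)→(15.5,30.5)  cross = 18.5·30.5 − 15.5·14 = 347.2500; (r_i+r_j)·cross = 34·347.2500 = 11806.5000
edge 2: (15.5,30.5)→(3.5,32.5)  cross = 15.5·32.5 − 3.5·30.5 = 397.0000; (r_i+r_j)·cross = 19·397.0000 = 7543.0000
edge 3: (3.5,32.5)→(1,8.5)  cross = 3.5·8.5 − 1·32.5 = -2.7500; (r_i+r_j)·cross = 4.5·-2.7500 = -12.3750
Σcross = 598.2500 → A = |Σcross|/2 = 299.1250 mm²
Σ(r_i+r_j)·cross = 16543.7500 → first moment M = |Σ|/6 = 2757.2917
R_c = M/A = 2757.2917/299.1250 = 9.2179 mm
θ = 115° = 2.007129 rad
V = θ·R_c·A = 2.007129·9.2179·299.1250 = 5534.239 mm³

Volume = 5534.239 mm³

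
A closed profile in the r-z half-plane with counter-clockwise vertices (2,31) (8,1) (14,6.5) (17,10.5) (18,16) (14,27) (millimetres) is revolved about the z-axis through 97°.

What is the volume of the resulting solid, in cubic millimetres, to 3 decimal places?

Profile (r,z), 6 vertices: (2,31) (8,1) (14,6.5) (17,10.5) (18,16) (14,27)
edge 0: (2,31)→(8,1)  cross = 2·1 − 8·31 = -246.0000; (r_i+r_j)·cross = 10·-246.0000 = -2460.0000
edge 1: (8,1)→(14,6.5)  cross = 8·6.5 − 14·1 = 38.0000; (r_i+r_j)·cross = 22·38.0000 = 836.0000
edge 2: (14,6.5)→(17,10.5)  cross = 14·10.5 − 17·6.5 = 36.5000; (r_i+r_j)·cross = 31·36.5000 = 1131.5000
edge 3: (17,10.5)→(18,16)  cross = 17·16 − 18·10.5 = 83.0000; (r_i+r_j)·cross = 35·83.0000 = 2905.0000
edge 4: (18,16)→(14,27)  cross = 18·27 − 14·16 = 262.0000; (r_i+r_j)·cross = 32·262.0000 = 8384.0000
edge 5: (14,27)→(2,31)  cross = 14·31 − 2·27 = 380.0000; (r_i+r_j)·cross = 16·380.0000 = 6080.0000
Σcross = 553.5000 → A = |Σcross|/2 = 276.7500 mm²
Σ(r_i+r_j)·cross = 16876.5000 → first moment M = |Σ|/6 = 2812.7500
R_c = M/A = 2812.7500/276.7500 = 10.1635 mm
θ = 97° = 1.692969 rad
V = θ·R_c·A = 1.692969·10.1635·276.7500 = 4761.900 mm³

Volume = 4761.900 mm³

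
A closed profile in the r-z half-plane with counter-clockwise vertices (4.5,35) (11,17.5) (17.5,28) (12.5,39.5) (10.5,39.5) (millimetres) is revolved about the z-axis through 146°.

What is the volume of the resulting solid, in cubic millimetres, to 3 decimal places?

Volume = 4333.500 mm³

Profile (r,z), 5 vertices: (4.5,35) (11,17.5) (17.5,28) (12.5,39.5) (10.5,39.5)
edge 0: (4.5,35)→(11,17.5)  cross = 4.5·17.5 − 11·35 = -306.2500; (r_i+r_j)·cross = 15.5·-306.2500 = -4746.8750
edge 1: (11,17.5)→(17.5,28)  cross = 11·28 − 17.5·17.5 = 1.7500; (r_i+r_j)·cross = 28.5·1.7500 = 49.8750
edge 2: (17.5,28)→(12.5,39.5)  cross = 17.5·39.5 − 12.5·28 = 341.2500; (r_i+r_j)·cross = 30·341.2500 = 10237.5000
edge 3: (12.5,39.5)→(10.5,39.5)  cross = 12.5·39.5 − 10.5·39.5 = 79.0000; (r_i+r_j)·cross = 23·79.0000 = 1817.0000
edge 4: (10.5,39.5)→(4.5,35)  cross = 10.5·35 − 4.5·39.5 = 189.7500; (r_i+r_j)·cross = 15·189.7500 = 2846.2500
Σcross = 305.5000 → A = |Σcross|/2 = 152.7500 mm²
Σ(r_i+r_j)·cross = 10203.7500 → first moment M = |Σ|/6 = 1700.6250
R_c = M/A = 1700.6250/152.7500 = 11.1334 mm
θ = 146° = 2.548181 rad
V = θ·R_c·A = 2.548181·11.1334·152.7500 = 4333.500 mm³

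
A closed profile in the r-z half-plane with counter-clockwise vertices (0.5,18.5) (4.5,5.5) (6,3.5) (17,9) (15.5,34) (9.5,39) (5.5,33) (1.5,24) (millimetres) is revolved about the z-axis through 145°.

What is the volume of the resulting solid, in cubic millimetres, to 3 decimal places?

Volume = 9563.039 mm³

Profile (r,z), 8 vertices: (0.5,18.5) (4.5,5.5) (6,3.5) (17,9) (15.5,34) (9.5,39) (5.5,33) (1.5,24)
edge 0: (0.5,18.5)→(4.5,5.5)  cross = 0.5·5.5 − 4.5·18.5 = -80.5000; (r_i+r_j)·cross = 5·-80.5000 = -402.5000
edge 1: (4.5,5.5)→(6,3.5)  cross = 4.5·3.5 − 6·5.5 = -17.2500; (r_i+r_j)·cross = 10.5·-17.2500 = -181.1250
edge 2: (6,3.5)→(17,9)  cross = 6·9 − 17·3.5 = -5.5000; (r_i+r_j)·cross = 23·-5.5000 = -126.5000
edge 3: (17,9)→(15.5,34)  cross = 17·34 − 15.5·9 = 438.5000; (r_i+r_j)·cross = 32.5·438.5000 = 14251.2500
edge 4: (15.5,34)→(9.5,39)  cross = 15.5·39 − 9.5·34 = 281.5000; (r_i+r_j)·cross = 25·281.5000 = 7037.5000
edge 5: (9.5,39)→(5.5,33)  cross = 9.5·33 − 5.5·39 = 99.0000; (r_i+r_j)·cross = 15·99.0000 = 1485.0000
edge 6: (5.5,33)→(1.5,24)  cross = 5.5·24 − 1.5·33 = 82.5000; (r_i+r_j)·cross = 7·82.5000 = 577.5000
edge 7: (1.5,24)→(0.5,18.5)  cross = 1.5·18.5 − 0.5·24 = 15.7500; (r_i+r_j)·cross = 2·15.7500 = 31.5000
Σcross = 814.0000 → A = |Σcross|/2 = 407.0000 mm²
Σ(r_i+r_j)·cross = 22672.6250 → first moment M = |Σ|/6 = 3778.7708
R_c = M/A = 3778.7708/407.0000 = 9.2844 mm
θ = 145° = 2.530727 rad
V = θ·R_c·A = 2.530727·9.2844·407.0000 = 9563.039 mm³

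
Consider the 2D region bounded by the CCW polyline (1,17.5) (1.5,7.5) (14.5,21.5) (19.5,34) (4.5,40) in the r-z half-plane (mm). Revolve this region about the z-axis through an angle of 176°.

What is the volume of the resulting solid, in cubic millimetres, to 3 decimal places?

Profile (r,z), 5 vertices: (1,17.5) (1.5,7.5) (14.5,21.5) (19.5,34) (4.5,40)
edge 0: (1,17.5)→(1.5,7.5)  cross = 1·7.5 − 1.5·17.5 = -18.7500; (r_i+r_j)·cross = 2.5·-18.7500 = -46.8750
edge 1: (1.5,7.5)→(14.5,21.5)  cross = 1.5·21.5 − 14.5·7.5 = -76.5000; (r_i+r_j)·cross = 16·-76.5000 = -1224.0000
edge 2: (14.5,21.5)→(19.5,34)  cross = 14.5·34 − 19.5·21.5 = 73.7500; (r_i+r_j)·cross = 34·73.7500 = 2507.5000
edge 3: (19.5,34)→(4.5,40)  cross = 19.5·40 − 4.5·34 = 627.0000; (r_i+r_j)·cross = 24·627.0000 = 15048.0000
edge 4: (4.5,40)→(1,17.5)  cross = 4.5·17.5 − 1·40 = 38.7500; (r_i+r_j)·cross = 5.5·38.7500 = 213.1250
Σcross = 644.2500 → A = |Σcross|/2 = 322.1250 mm²
Σ(r_i+r_j)·cross = 16497.7500 → first moment M = |Σ|/6 = 2749.6250
R_c = M/A = 2749.6250/322.1250 = 8.5359 mm
θ = 176° = 3.071779 rad
V = θ·R_c·A = 3.071779·8.5359·322.1250 = 8446.242 mm³

Volume = 8446.242 mm³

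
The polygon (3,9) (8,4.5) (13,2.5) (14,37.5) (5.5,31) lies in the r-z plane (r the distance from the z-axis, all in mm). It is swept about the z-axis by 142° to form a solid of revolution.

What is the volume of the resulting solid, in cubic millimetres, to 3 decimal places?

Volume = 6128.538 mm³

Profile (r,z), 5 vertices: (3,9) (8,4.5) (13,2.5) (14,37.5) (5.5,31)
edge 0: (3,9)→(8,4.5)  cross = 3·4.5 − 8·9 = -58.5000; (r_i+r_j)·cross = 11·-58.5000 = -643.5000
edge 1: (8,4.5)→(13,2.5)  cross = 8·2.5 − 13·4.5 = -38.5000; (r_i+r_j)·cross = 21·-38.5000 = -808.5000
edge 2: (13,2.5)→(14,37.5)  cross = 13·37.5 − 14·2.5 = 452.5000; (r_i+r_j)·cross = 27·452.5000 = 12217.5000
edge 3: (14,37.5)→(5.5,31)  cross = 14·31 − 5.5·37.5 = 227.7500; (r_i+r_j)·cross = 19.5·227.7500 = 4441.1250
edge 4: (5.5,31)→(3,9)  cross = 5.5·9 − 3·31 = -43.5000; (r_i+r_j)·cross = 8.5·-43.5000 = -369.7500
Σcross = 539.7500 → A = |Σcross|/2 = 269.8750 mm²
Σ(r_i+r_j)·cross = 14836.8750 → first moment M = |Σ|/6 = 2472.8125
R_c = M/A = 2472.8125/269.8750 = 9.1628 mm
θ = 142° = 2.478368 rad
V = θ·R_c·A = 2.478368·9.1628·269.8750 = 6128.538 mm³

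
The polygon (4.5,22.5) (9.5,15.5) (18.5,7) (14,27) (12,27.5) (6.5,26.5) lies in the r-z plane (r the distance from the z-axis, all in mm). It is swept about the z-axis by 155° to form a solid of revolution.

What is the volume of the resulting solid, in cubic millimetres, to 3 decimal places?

Profile (r,z), 6 vertices: (4.5,22.5) (9.5,15.5) (18.5,7) (14,27) (12,27.5) (6.5,26.5)
edge 0: (4.5,22.5)→(9.5,15.5)  cross = 4.5·15.5 − 9.5·22.5 = -144.0000; (r_i+r_j)·cross = 14·-144.0000 = -2016.0000
edge 1: (9.5,15.5)→(18.5,7)  cross = 9.5·7 − 18.5·15.5 = -220.2500; (r_i+r_j)·cross = 28·-220.2500 = -6167.0000
edge 2: (18.5,7)→(14,27)  cross = 18.5·27 − 14·7 = 401.5000; (r_i+r_j)·cross = 32.5·401.5000 = 13048.7500
edge 3: (14,27)→(12,27.5)  cross = 14·27.5 − 12·27 = 61.0000; (r_i+r_j)·cross = 26·61.0000 = 1586.0000
edge 4: (12,27.5)→(6.5,26.5)  cross = 12·26.5 − 6.5·27.5 = 139.2500; (r_i+r_j)·cross = 18.5·139.2500 = 2576.1250
edge 5: (6.5,26.5)→(4.5,22.5)  cross = 6.5·22.5 − 4.5·26.5 = 27.0000; (r_i+r_j)·cross = 11·27.0000 = 297.0000
Σcross = 264.5000 → A = |Σcross|/2 = 132.2500 mm²
Σ(r_i+r_j)·cross = 9324.8750 → first moment M = |Σ|/6 = 1554.1458
R_c = M/A = 1554.1458/132.2500 = 11.7516 mm
θ = 155° = 2.705260 rad
V = θ·R_c·A = 2.705260·11.7516·132.2500 = 4204.369 mm³

Volume = 4204.369 mm³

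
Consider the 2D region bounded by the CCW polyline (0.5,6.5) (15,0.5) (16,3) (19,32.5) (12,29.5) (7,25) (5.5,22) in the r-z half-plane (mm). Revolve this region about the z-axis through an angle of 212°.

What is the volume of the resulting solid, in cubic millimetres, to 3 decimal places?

Profile (r,z), 7 vertices: (0.5,6.5) (15,0.5) (16,3) (19,32.5) (12,29.5) (7,25) (5.5,22)
edge 0: (0.5,6.5)→(15,0.5)  cross = 0.5·0.5 − 15·6.5 = -97.2500; (r_i+r_j)·cross = 15.5·-97.2500 = -1507.3750
edge 1: (15,0.5)→(16,3)  cross = 15·3 − 16·0.5 = 37.0000; (r_i+r_j)·cross = 31·37.0000 = 1147.0000
edge 2: (16,3)→(19,32.5)  cross = 16·32.5 − 19·3 = 463.0000; (r_i+r_j)·cross = 35·463.0000 = 16205.0000
edge 3: (19,32.5)→(12,29.5)  cross = 19·29.5 − 12·32.5 = 170.5000; (r_i+r_j)·cross = 31·170.5000 = 5285.5000
edge 4: (12,29.5)→(7,25)  cross = 12·25 − 7·29.5 = 93.5000; (r_i+r_j)·cross = 19·93.5000 = 1776.5000
edge 5: (7,25)→(5.5,22)  cross = 7·22 − 5.5·25 = 16.5000; (r_i+r_j)·cross = 12.5·16.5000 = 206.2500
edge 6: (5.5,22)→(0.5,6.5)  cross = 5.5·6.5 − 0.5·22 = 24.7500; (r_i+r_j)·cross = 6·24.7500 = 148.5000
Σcross = 708.0000 → A = |Σcross|/2 = 354.0000 mm²
Σ(r_i+r_j)·cross = 23261.3750 → first moment M = |Σ|/6 = 3876.8958
R_c = M/A = 3876.8958/354.0000 = 10.9517 mm
θ = 212° = 3.700098 rad
V = θ·R_c·A = 3.700098·10.9517·354.0000 = 14344.895 mm³

Volume = 14344.895 mm³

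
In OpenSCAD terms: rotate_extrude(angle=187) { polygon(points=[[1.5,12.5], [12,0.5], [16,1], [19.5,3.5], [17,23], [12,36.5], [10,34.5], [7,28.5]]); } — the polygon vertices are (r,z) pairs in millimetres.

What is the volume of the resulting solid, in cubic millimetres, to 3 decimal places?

Volume = 14023.177 mm³

Profile (r,z), 8 vertices: (1.5,12.5) (12,0.5) (16,1) (19.5,3.5) (17,23) (12,36.5) (10,34.5) (7,28.5)
edge 0: (1.5,12.5)→(12,0.5)  cross = 1.5·0.5 − 12·12.5 = -149.2500; (r_i+r_j)·cross = 13.5·-149.2500 = -2014.8750
edge 1: (12,0.5)→(16,1)  cross = 12·1 − 16·0.5 = 4.0000; (r_i+r_j)·cross = 28·4.0000 = 112.0000
edge 2: (16,1)→(19.5,3.5)  cross = 16·3.5 − 19.5·1 = 36.5000; (r_i+r_j)·cross = 35.5·36.5000 = 1295.7500
edge 3: (19.5,3.5)→(17,23)  cross = 19.5·23 − 17·3.5 = 389.0000; (r_i+r_j)·cross = 36.5·389.0000 = 14198.5000
edge 4: (17,23)→(12,36.5)  cross = 17·36.5 − 12·23 = 344.5000; (r_i+r_j)·cross = 29·344.5000 = 9990.5000
edge 5: (12,36.5)→(10,34.5)  cross = 12·34.5 − 10·36.5 = 49.0000; (r_i+r_j)·cross = 22·49.0000 = 1078.0000
edge 6: (10,34.5)→(7,28.5)  cross = 10·28.5 − 7·34.5 = 43.5000; (r_i+r_j)·cross = 17·43.5000 = 739.5000
edge 7: (7,28.5)→(1.5,12.5)  cross = 7·12.5 − 1.5·28.5 = 44.7500; (r_i+r_j)·cross = 8.5·44.7500 = 380.3750
Σcross = 762.0000 → A = |Σcross|/2 = 381.0000 mm²
Σ(r_i+r_j)·cross = 25779.7500 → first moment M = |Σ|/6 = 4296.6250
R_c = M/A = 4296.6250/381.0000 = 11.2772 mm
θ = 187° = 3.263766 rad
V = θ·R_c·A = 3.263766·11.2772·381.0000 = 14023.177 mm³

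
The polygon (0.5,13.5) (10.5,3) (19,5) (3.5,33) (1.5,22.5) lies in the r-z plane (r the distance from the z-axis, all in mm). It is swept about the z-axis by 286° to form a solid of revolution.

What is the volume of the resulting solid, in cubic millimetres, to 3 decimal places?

Volume = 10151.751 mm³

Profile (r,z), 5 vertices: (0.5,13.5) (10.5,3) (19,5) (3.5,33) (1.5,22.5)
edge 0: (0.5,13.5)→(10.5,3)  cross = 0.5·3 − 10.5·13.5 = -140.2500; (r_i+r_j)·cross = 11·-140.2500 = -1542.7500
edge 1: (10.5,3)→(19,5)  cross = 10.5·5 − 19·3 = -4.5000; (r_i+r_j)·cross = 29.5·-4.5000 = -132.7500
edge 2: (19,5)→(3.5,33)  cross = 19·33 − 3.5·5 = 609.5000; (r_i+r_j)·cross = 22.5·609.5000 = 13713.7500
edge 3: (3.5,33)→(1.5,22.5)  cross = 3.5·22.5 − 1.5·33 = 29.2500; (r_i+r_j)·cross = 5·29.2500 = 146.2500
edge 4: (1.5,22.5)→(0.5,13.5)  cross = 1.5·13.5 − 0.5·22.5 = 9.0000; (r_i+r_j)·cross = 2·9.0000 = 18.0000
Σcross = 503.0000 → A = |Σcross|/2 = 251.5000 mm²
Σ(r_i+r_j)·cross = 12202.5000 → first moment M = |Σ|/6 = 2033.7500
R_c = M/A = 2033.7500/251.5000 = 8.0865 mm
θ = 286° = 4.991642 rad
V = θ·R_c·A = 4.991642·8.0865·251.5000 = 10151.751 mm³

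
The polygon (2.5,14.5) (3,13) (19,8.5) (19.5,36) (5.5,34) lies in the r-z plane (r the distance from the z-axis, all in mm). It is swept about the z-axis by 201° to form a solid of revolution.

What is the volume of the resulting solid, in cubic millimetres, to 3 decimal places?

Volume = 15553.871 mm³

Profile (r,z), 5 vertices: (2.5,14.5) (3,13) (19,8.5) (19.5,36) (5.5,34)
edge 0: (2.5,14.5)→(3,13)  cross = 2.5·13 − 3·14.5 = -11.0000; (r_i+r_j)·cross = 5.5·-11.0000 = -60.5000
edge 1: (3,13)→(19,8.5)  cross = 3·8.5 − 19·13 = -221.5000; (r_i+r_j)·cross = 22·-221.5000 = -4873.0000
edge 2: (19,8.5)→(19.5,36)  cross = 19·36 − 19.5·8.5 = 518.2500; (r_i+r_j)·cross = 38.5·518.2500 = 19952.6250
edge 3: (19.5,36)→(5.5,34)  cross = 19.5·34 − 5.5·36 = 465.0000; (r_i+r_j)·cross = 25·465.0000 = 11625.0000
edge 4: (5.5,34)→(2.5,14.5)  cross = 5.5·14.5 − 2.5·34 = -5.2500; (r_i+r_j)·cross = 8·-5.2500 = -42.0000
Σcross = 745.5000 → A = |Σcross|/2 = 372.7500 mm²
Σ(r_i+r_j)·cross = 26602.1250 → first moment M = |Σ|/6 = 4433.6875
R_c = M/A = 4433.6875/372.7500 = 11.8945 mm
θ = 201° = 3.508112 rad
V = θ·R_c·A = 3.508112·11.8945·372.7500 = 15553.871 mm³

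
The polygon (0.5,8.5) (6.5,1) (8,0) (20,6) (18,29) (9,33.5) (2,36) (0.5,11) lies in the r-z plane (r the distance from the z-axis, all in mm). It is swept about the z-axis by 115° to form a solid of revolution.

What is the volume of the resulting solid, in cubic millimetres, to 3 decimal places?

Profile (r,z), 8 vertices: (0.5,8.5) (6.5,1) (8,0) (20,6) (18,29) (9,33.5) (2,36) (0.5,11)
edge 0: (0.5,8.5)→(6.5,1)  cross = 0.5·1 − 6.5·8.5 = -54.7500; (r_i+r_j)·cross = 7·-54.7500 = -383.2500
edge 1: (6.5,1)→(8,0)  cross = 6.5·0 − 8·1 = -8.0000; (r_i+r_j)·cross = 14.5·-8.0000 = -116.0000
edge 2: (8,0)→(20,6)  cross = 8·6 − 20·0 = 48.0000; (r_i+r_j)·cross = 28·48.0000 = 1344.0000
edge 3: (20,6)→(18,29)  cross = 20·29 − 18·6 = 472.0000; (r_i+r_j)·cross = 38·472.0000 = 17936.0000
edge 4: (18,29)→(9,33.5)  cross = 18·33.5 − 9·29 = 342.0000; (r_i+r_j)·cross = 27·342.0000 = 9234.0000
edge 5: (9,33.5)→(2,36)  cross = 9·36 − 2·33.5 = 257.0000; (r_i+r_j)·cross = 11·257.0000 = 2827.0000
edge 6: (2,36)→(0.5,11)  cross = 2·11 − 0.5·36 = 4.0000; (r_i+r_j)·cross = 2.5·4.0000 = 10.0000
edge 7: (0.5,11)→(0.5,8.5)  cross = 0.5·8.5 − 0.5·11 = -1.2500; (r_i+r_j)·cross = 1·-1.2500 = -1.2500
Σcross = 1059.0000 → A = |Σcross|/2 = 529.5000 mm²
Σ(r_i+r_j)·cross = 30850.5000 → first moment M = |Σ|/6 = 5141.7500
R_c = M/A = 5141.7500/529.5000 = 9.7106 mm
θ = 115° = 2.007129 rad
V = θ·R_c·A = 2.007129·9.7106·529.5000 = 10320.154 mm³

Volume = 10320.154 mm³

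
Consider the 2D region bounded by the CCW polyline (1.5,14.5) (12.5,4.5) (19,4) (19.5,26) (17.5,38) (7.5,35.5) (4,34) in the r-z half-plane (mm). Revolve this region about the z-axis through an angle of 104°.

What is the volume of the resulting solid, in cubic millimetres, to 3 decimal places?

Profile (r,z), 7 vertices: (1.5,14.5) (12.5,4.5) (19,4) (19.5,26) (17.5,38) (7.5,35.5) (4,34)
edge 0: (1.5,14.5)→(12.5,4.5)  cross = 1.5·4.5 − 12.5·14.5 = -174.5000; (r_i+r_j)·cross = 14·-174.5000 = -2443.0000
edge 1: (12.5,4.5)→(19,4)  cross = 12.5·4 − 19·4.5 = -35.5000; (r_i+r_j)·cross = 31.5·-35.5000 = -1118.2500
edge 2: (19,4)→(19.5,26)  cross = 19·26 − 19.5·4 = 416.0000; (r_i+r_j)·cross = 38.5·416.0000 = 16016.0000
edge 3: (19.5,26)→(17.5,38)  cross = 19.5·38 − 17.5·26 = 286.0000; (r_i+r_j)·cross = 37·286.0000 = 10582.0000
edge 4: (17.5,38)→(7.5,35.5)  cross = 17.5·35.5 − 7.5·38 = 336.2500; (r_i+r_j)·cross = 25·336.2500 = 8406.2500
edge 5: (7.5,35.5)→(4,34)  cross = 7.5·34 − 4·35.5 = 113.0000; (r_i+r_j)·cross = 11.5·113.0000 = 1299.5000
edge 6: (4,34)→(1.5,14.5)  cross = 4·14.5 − 1.5·34 = 7.0000; (r_i+r_j)·cross = 5.5·7.0000 = 38.5000
Σcross = 948.2500 → A = |Σcross|/2 = 474.1250 mm²
Σ(r_i+r_j)·cross = 32781.0000 → first moment M = |Σ|/6 = 5463.5000
R_c = M/A = 5463.5000/474.1250 = 11.5233 mm
θ = 104° = 1.815142 rad
V = θ·R_c·A = 1.815142·11.5233·474.1250 = 9917.031 mm³

Volume = 9917.031 mm³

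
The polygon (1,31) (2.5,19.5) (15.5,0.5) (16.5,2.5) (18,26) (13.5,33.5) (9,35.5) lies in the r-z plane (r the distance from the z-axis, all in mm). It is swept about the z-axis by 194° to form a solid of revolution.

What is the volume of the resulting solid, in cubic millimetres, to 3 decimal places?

Profile (r,z), 7 vertices: (1,31) (2.5,19.5) (15.5,0.5) (16.5,2.5) (18,26) (13.5,33.5) (9,35.5)
edge 0: (1,31)→(2.5,19.5)  cross = 1·19.5 − 2.5·31 = -58.0000; (r_i+r_j)·cross = 3.5·-58.0000 = -203.0000
edge 1: (2.5,19.5)→(15.5,0.5)  cross = 2.5·0.5 − 15.5·19.5 = -301.0000; (r_i+r_j)·cross = 18·-301.0000 = -5418.0000
edge 2: (15.5,0.5)→(16.5,2.5)  cross = 15.5·2.5 − 16.5·0.5 = 30.5000; (r_i+r_j)·cross = 32·30.5000 = 976.0000
edge 3: (16.5,2.5)→(18,26)  cross = 16.5·26 − 18·2.5 = 384.0000; (r_i+r_j)·cross = 34.5·384.0000 = 13248.0000
edge 4: (18,26)→(13.5,33.5)  cross = 18·33.5 − 13.5·26 = 252.0000; (r_i+r_j)·cross = 31.5·252.0000 = 7938.0000
edge 5: (13.5,33.5)→(9,35.5)  cross = 13.5·35.5 − 9·33.5 = 177.7500; (r_i+r_j)·cross = 22.5·177.7500 = 3999.3750
edge 6: (9,35.5)→(1,31)  cross = 9·31 − 1·35.5 = 243.5000; (r_i+r_j)·cross = 10·243.5000 = 2435.0000
Σcross = 728.7500 → A = |Σcross|/2 = 364.3750 mm²
Σ(r_i+r_j)·cross = 22975.3750 → first moment M = |Σ|/6 = 3829.2292
R_c = M/A = 3829.2292/364.3750 = 10.5090 mm
θ = 194° = 3.385939 rad
V = θ·R_c·A = 3.385939·10.5090·364.3750 = 12965.535 mm³

Volume = 12965.535 mm³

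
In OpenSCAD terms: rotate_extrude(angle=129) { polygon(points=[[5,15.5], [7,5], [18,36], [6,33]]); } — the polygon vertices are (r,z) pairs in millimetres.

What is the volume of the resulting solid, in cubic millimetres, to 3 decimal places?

Volume = 4250.784 mm³

Profile (r,z), 4 vertices: (5,15.5) (7,5) (18,36) (6,33)
edge 0: (5,15.5)→(7,5)  cross = 5·5 − 7·15.5 = -83.5000; (r_i+r_j)·cross = 12·-83.5000 = -1002.0000
edge 1: (7,5)→(18,36)  cross = 7·36 − 18·5 = 162.0000; (r_i+r_j)·cross = 25·162.0000 = 4050.0000
edge 2: (18,36)→(6,33)  cross = 18·33 − 6·36 = 378.0000; (r_i+r_j)·cross = 24·378.0000 = 9072.0000
edge 3: (6,33)→(5,15.5)  cross = 6·15.5 − 5·33 = -72.0000; (r_i+r_j)·cross = 11·-72.0000 = -792.0000
Σcross = 384.5000 → A = |Σcross|/2 = 192.2500 mm²
Σ(r_i+r_j)·cross = 11328.0000 → first moment M = |Σ|/6 = 1888.0000
R_c = M/A = 1888.0000/192.2500 = 9.8205 mm
θ = 129° = 2.251475 rad
V = θ·R_c·A = 2.251475·9.8205·192.2500 = 4250.784 mm³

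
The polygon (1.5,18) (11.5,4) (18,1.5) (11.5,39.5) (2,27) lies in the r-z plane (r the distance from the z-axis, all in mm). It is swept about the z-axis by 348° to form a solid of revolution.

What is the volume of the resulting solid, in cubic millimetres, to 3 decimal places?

Volume = 19584.793 mm³

Profile (r,z), 5 vertices: (1.5,18) (11.5,4) (18,1.5) (11.5,39.5) (2,27)
edge 0: (1.5,18)→(11.5,4)  cross = 1.5·4 − 11.5·18 = -201.0000; (r_i+r_j)·cross = 13·-201.0000 = -2613.0000
edge 1: (11.5,4)→(18,1.5)  cross = 11.5·1.5 − 18·4 = -54.7500; (r_i+r_j)·cross = 29.5·-54.7500 = -1615.1250
edge 2: (18,1.5)→(11.5,39.5)  cross = 18·39.5 − 11.5·1.5 = 693.7500; (r_i+r_j)·cross = 29.5·693.7500 = 20465.6250
edge 3: (11.5,39.5)→(2,27)  cross = 11.5·27 − 2·39.5 = 231.5000; (r_i+r_j)·cross = 13.5·231.5000 = 3125.2500
edge 4: (2,27)→(1.5,18)  cross = 2·18 − 1.5·27 = -4.5000; (r_i+r_j)·cross = 3.5·-4.5000 = -15.7500
Σcross = 665.0000 → A = |Σcross|/2 = 332.5000 mm²
Σ(r_i+r_j)·cross = 19347.0000 → first moment M = |Σ|/6 = 3224.5000
R_c = M/A = 3224.5000/332.5000 = 9.6977 mm
θ = 348° = 6.073746 rad
V = θ·R_c·A = 6.073746·9.6977·332.5000 = 19584.793 mm³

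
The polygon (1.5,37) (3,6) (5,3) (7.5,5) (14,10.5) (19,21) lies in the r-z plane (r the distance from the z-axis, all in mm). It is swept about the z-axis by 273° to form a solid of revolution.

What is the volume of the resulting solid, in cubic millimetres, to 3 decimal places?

Profile (r,z), 6 vertices: (1.5,37) (3,6) (5,3) (7.5,5) (14,10.5) (19,21)
edge 0: (1.5,37)→(3,6)  cross = 1.5·6 − 3·37 = -102.0000; (r_i+r_j)·cross = 4.5·-102.0000 = -459.0000
edge 1: (3,6)→(5,3)  cross = 3·3 − 5·6 = -21.0000; (r_i+r_j)·cross = 8·-21.0000 = -168.0000
edge 2: (5,3)→(7.5,5)  cross = 5·5 − 7.5·3 = 2.5000; (r_i+r_j)·cross = 12.5·2.5000 = 31.2500
edge 3: (7.5,5)→(14,10.5)  cross = 7.5·10.5 − 14·5 = 8.7500; (r_i+r_j)·cross = 21.5·8.7500 = 188.1250
edge 4: (14,10.5)→(19,21)  cross = 14·21 − 19·10.5 = 94.5000; (r_i+r_j)·cross = 33·94.5000 = 3118.5000
edge 5: (19,21)→(1.5,37)  cross = 19·37 − 1.5·21 = 671.5000; (r_i+r_j)·cross = 20.5·671.5000 = 13765.7500
Σcross = 654.2500 → A = |Σcross|/2 = 327.1250 mm²
Σ(r_i+r_j)·cross = 16476.6250 → first moment M = |Σ|/6 = 2746.1042
R_c = M/A = 2746.1042/327.1250 = 8.3947 mm
θ = 273° = 4.764749 rad
V = θ·R_c·A = 4.764749·8.3947·327.1250 = 13084.497 mm³

Volume = 13084.497 mm³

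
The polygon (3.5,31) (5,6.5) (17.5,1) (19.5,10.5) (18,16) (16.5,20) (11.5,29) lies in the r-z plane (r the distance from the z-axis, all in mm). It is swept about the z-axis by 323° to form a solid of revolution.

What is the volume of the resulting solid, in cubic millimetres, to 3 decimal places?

Profile (r,z), 7 vertices: (3.5,31) (5,6.5) (17.5,1) (19.5,10.5) (18,16) (16.5,20) (11.5,29)
edge 0: (3.5,31)→(5,6.5)  cross = 3.5·6.5 − 5·31 = -132.2500; (r_i+r_j)·cross = 8.5·-132.2500 = -1124.1250
edge 1: (5,6.5)→(17.5,1)  cross = 5·1 − 17.5·6.5 = -108.7500; (r_i+r_j)·cross = 22.5·-108.7500 = -2446.8750
edge 2: (17.5,1)→(19.5,10.5)  cross = 17.5·10.5 − 19.5·1 = 164.2500; (r_i+r_j)·cross = 37·164.2500 = 6077.2500
edge 3: (19.5,10.5)→(18,16)  cross = 19.5·16 − 18·10.5 = 123.0000; (r_i+r_j)·cross = 37.5·123.0000 = 4612.5000
edge 4: (18,16)→(16.5,20)  cross = 18·20 − 16.5·16 = 96.0000; (r_i+r_j)·cross = 34.5·96.0000 = 3312.0000
edge 5: (16.5,20)→(11.5,29)  cross = 16.5·29 − 11.5·20 = 248.5000; (r_i+r_j)·cross = 28·248.5000 = 6958.0000
edge 6: (11.5,29)→(3.5,31)  cross = 11.5·31 − 3.5·29 = 255.0000; (r_i+r_j)·cross = 15·255.0000 = 3825.0000
Σcross = 645.7500 → A = |Σcross|/2 = 322.8750 mm²
Σ(r_i+r_j)·cross = 21213.7500 → first moment M = |Σ|/6 = 3535.6250
R_c = M/A = 3535.6250/322.8750 = 10.9504 mm
θ = 323° = 5.637413 rad
V = θ·R_c·A = 5.637413·10.9504·322.8750 = 19931.780 mm³

Volume = 19931.780 mm³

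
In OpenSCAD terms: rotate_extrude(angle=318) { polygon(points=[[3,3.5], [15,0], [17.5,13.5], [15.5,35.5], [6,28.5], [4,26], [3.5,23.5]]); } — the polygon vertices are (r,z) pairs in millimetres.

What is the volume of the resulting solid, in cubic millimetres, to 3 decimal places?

Volume = 22398.775 mm³

Profile (r,z), 7 vertices: (3,3.5) (15,0) (17.5,13.5) (15.5,35.5) (6,28.5) (4,26) (3.5,23.5)
edge 0: (3,3.5)→(15,0)  cross = 3·0 − 15·3.5 = -52.5000; (r_i+r_j)·cross = 18·-52.5000 = -945.0000
edge 1: (15,0)→(17.5,13.5)  cross = 15·13.5 − 17.5·0 = 202.5000; (r_i+r_j)·cross = 32.5·202.5000 = 6581.2500
edge 2: (17.5,13.5)→(15.5,35.5)  cross = 17.5·35.5 − 15.5·13.5 = 412.0000; (r_i+r_j)·cross = 33·412.0000 = 13596.0000
edge 3: (15.5,35.5)→(6,28.5)  cross = 15.5·28.5 − 6·35.5 = 228.7500; (r_i+r_j)·cross = 21.5·228.7500 = 4918.1250
edge 4: (6,28.5)→(4,26)  cross = 6·26 − 4·28.5 = 42.0000; (r_i+r_j)·cross = 10·42.0000 = 420.0000
edge 5: (4,26)→(3.5,23.5)  cross = 4·23.5 − 3.5·26 = 3.0000; (r_i+r_j)·cross = 7.5·3.0000 = 22.5000
edge 6: (3.5,23.5)→(3,3.5)  cross = 3.5·3.5 − 3·23.5 = -58.2500; (r_i+r_j)·cross = 6.5·-58.2500 = -378.6250
Σcross = 777.5000 → A = |Σcross|/2 = 388.7500 mm²
Σ(r_i+r_j)·cross = 24214.2500 → first moment M = |Σ|/6 = 4035.7083
R_c = M/A = 4035.7083/388.7500 = 10.3812 mm
θ = 318° = 5.550147 rad
V = θ·R_c·A = 5.550147·10.3812·388.7500 = 22398.775 mm³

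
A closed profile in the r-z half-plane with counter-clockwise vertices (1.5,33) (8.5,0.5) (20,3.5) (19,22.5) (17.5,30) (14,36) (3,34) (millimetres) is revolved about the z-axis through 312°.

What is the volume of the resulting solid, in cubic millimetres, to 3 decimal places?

Volume = 29261.911 mm³

Profile (r,z), 7 vertices: (1.5,33) (8.5,0.5) (20,3.5) (19,22.5) (17.5,30) (14,36) (3,34)
edge 0: (1.5,33)→(8.5,0.5)  cross = 1.5·0.5 − 8.5·33 = -279.7500; (r_i+r_j)·cross = 10·-279.7500 = -2797.5000
edge 1: (8.5,0.5)→(20,3.5)  cross = 8.5·3.5 − 20·0.5 = 19.7500; (r_i+r_j)·cross = 28.5·19.7500 = 562.8750
edge 2: (20,3.5)→(19,22.5)  cross = 20·22.5 − 19·3.5 = 383.5000; (r_i+r_j)·cross = 39·383.5000 = 14956.5000
edge 3: (19,22.5)→(17.5,30)  cross = 19·30 − 17.5·22.5 = 176.2500; (r_i+r_j)·cross = 36.5·176.2500 = 6433.1250
edge 4: (17.5,30)→(14,36)  cross = 17.5·36 − 14·30 = 210.0000; (r_i+r_j)·cross = 31.5·210.0000 = 6615.0000
edge 5: (14,36)→(3,34)  cross = 14·34 − 3·36 = 368.0000; (r_i+r_j)·cross = 17·368.0000 = 6256.0000
edge 6: (3,34)→(1.5,33)  cross = 3·33 − 1.5·34 = 48.0000; (r_i+r_j)·cross = 4.5·48.0000 = 216.0000
Σcross = 925.7500 → A = |Σcross|/2 = 462.8750 mm²
Σ(r_i+r_j)·cross = 32242.0000 → first moment M = |Σ|/6 = 5373.6667
R_c = M/A = 5373.6667/462.8750 = 11.6093 mm
θ = 312° = 5.445427 rad
V = θ·R_c·A = 5.445427·11.6093·462.8750 = 29261.911 mm³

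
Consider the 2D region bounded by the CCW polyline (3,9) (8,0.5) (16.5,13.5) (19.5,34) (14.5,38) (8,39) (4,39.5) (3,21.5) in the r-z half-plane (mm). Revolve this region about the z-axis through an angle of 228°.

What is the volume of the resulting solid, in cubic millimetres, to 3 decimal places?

Profile (r,z), 8 vertices: (3,9) (8,0.5) (16.5,13.5) (19.5,34) (14.5,38) (8,39) (4,39.5) (3,21.5)
edge 0: (3,9)→(8,0.5)  cross = 3·0.5 − 8·9 = -70.5000; (r_i+r_j)·cross = 11·-70.5000 = -775.5000
edge 1: (8,0.5)→(16.5,13.5)  cross = 8·13.5 − 16.5·0.5 = 99.7500; (r_i+r_j)·cross = 24.5·99.7500 = 2443.8750
edge 2: (16.5,13.5)→(19.5,34)  cross = 16.5·34 − 19.5·13.5 = 297.7500; (r_i+r_j)·cross = 36·297.7500 = 10719.0000
edge 3: (19.5,34)→(14.5,38)  cross = 19.5·38 − 14.5·34 = 248.0000; (r_i+r_j)·cross = 34·248.0000 = 8432.0000
edge 4: (14.5,38)→(8,39)  cross = 14.5·39 − 8·38 = 261.5000; (r_i+r_j)·cross = 22.5·261.5000 = 5883.7500
edge 5: (8,39)→(4,39.5)  cross = 8·39.5 − 4·39 = 160.0000; (r_i+r_j)·cross = 12·160.0000 = 1920.0000
edge 6: (4,39.5)→(3,21.5)  cross = 4·21.5 − 3·39.5 = -32.5000; (r_i+r_j)·cross = 7·-32.5000 = -227.5000
edge 7: (3,21.5)→(3,9)  cross = 3·9 − 3·21.5 = -37.5000; (r_i+r_j)·cross = 6·-37.5000 = -225.0000
Σcross = 926.5000 → A = |Σcross|/2 = 463.2500 mm²
Σ(r_i+r_j)·cross = 28170.6250 → first moment M = |Σ|/6 = 4695.1042
R_c = M/A = 4695.1042/463.2500 = 10.1351 mm
θ = 228° = 3.979351 rad
V = θ·R_c·A = 3.979351·10.1351·463.2500 = 18683.466 mm³

Volume = 18683.466 mm³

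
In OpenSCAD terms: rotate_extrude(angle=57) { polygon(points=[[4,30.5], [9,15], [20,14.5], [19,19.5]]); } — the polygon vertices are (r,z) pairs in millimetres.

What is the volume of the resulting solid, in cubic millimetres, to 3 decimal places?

Volume = 1375.529 mm³

Profile (r,z), 4 vertices: (4,30.5) (9,15) (20,14.5) (19,19.5)
edge 0: (4,30.5)→(9,15)  cross = 4·15 − 9·30.5 = -214.5000; (r_i+r_j)·cross = 13·-214.5000 = -2788.5000
edge 1: (9,15)→(20,14.5)  cross = 9·14.5 − 20·15 = -169.5000; (r_i+r_j)·cross = 29·-169.5000 = -4915.5000
edge 2: (20,14.5)→(19,19.5)  cross = 20·19.5 − 19·14.5 = 114.5000; (r_i+r_j)·cross = 39·114.5000 = 4465.5000
edge 3: (19,19.5)→(4,30.5)  cross = 19·30.5 − 4·19.5 = 501.5000; (r_i+r_j)·cross = 23·501.5000 = 11534.5000
Σcross = 232.0000 → A = |Σcross|/2 = 116.0000 mm²
Σ(r_i+r_j)·cross = 8296.0000 → first moment M = |Σ|/6 = 1382.6667
R_c = M/A = 1382.6667/116.0000 = 11.9195 mm
θ = 57° = 0.994838 rad
V = θ·R_c·A = 0.994838·11.9195·116.0000 = 1375.529 mm³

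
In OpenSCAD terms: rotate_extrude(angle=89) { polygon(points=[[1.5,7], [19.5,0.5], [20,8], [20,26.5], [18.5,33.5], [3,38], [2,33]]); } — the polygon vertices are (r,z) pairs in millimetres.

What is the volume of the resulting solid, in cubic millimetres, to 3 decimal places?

Volume = 9729.396 mm³

Profile (r,z), 7 vertices: (1.5,7) (19.5,0.5) (20,8) (20,26.5) (18.5,33.5) (3,38) (2,33)
edge 0: (1.5,7)→(19.5,0.5)  cross = 1.5·0.5 − 19.5·7 = -135.7500; (r_i+r_j)·cross = 21·-135.7500 = -2850.7500
edge 1: (19.5,0.5)→(20,8)  cross = 19.5·8 − 20·0.5 = 146.0000; (r_i+r_j)·cross = 39.5·146.0000 = 5767.0000
edge 2: (20,8)→(20,26.5)  cross = 20·26.5 − 20·8 = 370.0000; (r_i+r_j)·cross = 40·370.0000 = 14800.0000
edge 3: (20,26.5)→(18.5,33.5)  cross = 20·33.5 − 18.5·26.5 = 179.7500; (r_i+r_j)·cross = 38.5·179.7500 = 6920.3750
edge 4: (18.5,33.5)→(3,38)  cross = 18.5·38 − 3·33.5 = 602.5000; (r_i+r_j)·cross = 21.5·602.5000 = 12953.7500
edge 5: (3,38)→(2,33)  cross = 3·33 − 2·38 = 23.0000; (r_i+r_j)·cross = 5·23.0000 = 115.0000
edge 6: (2,33)→(1.5,7)  cross = 2·7 − 1.5·33 = -35.5000; (r_i+r_j)·cross = 3.5·-35.5000 = -124.2500
Σcross = 1150.0000 → A = |Σcross|/2 = 575.0000 mm²
Σ(r_i+r_j)·cross = 37581.1250 → first moment M = |Σ|/6 = 6263.5208
R_c = M/A = 6263.5208/575.0000 = 10.8931 mm
θ = 89° = 1.553343 rad
V = θ·R_c·A = 1.553343·10.8931·575.0000 = 9729.396 mm³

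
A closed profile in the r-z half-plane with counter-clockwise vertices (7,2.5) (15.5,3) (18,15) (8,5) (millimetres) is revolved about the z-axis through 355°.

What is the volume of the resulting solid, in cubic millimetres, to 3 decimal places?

Volume = 4724.775 mm³

Profile (r,z), 4 vertices: (7,2.5) (15.5,3) (18,15) (8,5)
edge 0: (7,2.5)→(15.5,3)  cross = 7·3 − 15.5·2.5 = -17.7500; (r_i+r_j)·cross = 22.5·-17.7500 = -399.3750
edge 1: (15.5,3)→(18,15)  cross = 15.5·15 − 18·3 = 178.5000; (r_i+r_j)·cross = 33.5·178.5000 = 5979.7500
edge 2: (18,15)→(8,5)  cross = 18·5 − 8·15 = -30.0000; (r_i+r_j)·cross = 26·-30.0000 = -780.0000
edge 3: (8,5)→(7,2.5)  cross = 8·2.5 − 7·5 = -15.0000; (r_i+r_j)·cross = 15·-15.0000 = -225.0000
Σcross = 115.7500 → A = |Σcross|/2 = 57.8750 mm²
Σ(r_i+r_j)·cross = 4575.3750 → first moment M = |Σ|/6 = 762.5625
R_c = M/A = 762.5625/57.8750 = 13.1760 mm
θ = 355° = 6.195919 rad
V = θ·R_c·A = 6.195919·13.1760·57.8750 = 4724.775 mm³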